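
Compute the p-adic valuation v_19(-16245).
v_19(-16245) = 2

v_19(n) is the largest exponent k such that 19^k divides n. Factor out: -16245 = -19^2 · 45. (Sign doesn't affect v_p.) So v_19(-16245) = 2.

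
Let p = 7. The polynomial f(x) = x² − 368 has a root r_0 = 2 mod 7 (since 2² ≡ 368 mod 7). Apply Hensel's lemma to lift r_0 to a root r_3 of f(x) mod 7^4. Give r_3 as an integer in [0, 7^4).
r_3 = 681 (mod 2401)

Hensel's recurrence: r_{i+1} = r_i − f(r_i)·(f′(r_i))^{-1} mod 7^{i+2}, with f′(x) = 2x. Iterate:
  r_0 = 2 (mod 7)
  r_1 = 44 (mod 49)
  r_2 = 338 (mod 343)
  r_3 = 681 (mod 2401)
Final: r_3 = 681, and one checks f(r_3) ≡ 0 mod 7^4.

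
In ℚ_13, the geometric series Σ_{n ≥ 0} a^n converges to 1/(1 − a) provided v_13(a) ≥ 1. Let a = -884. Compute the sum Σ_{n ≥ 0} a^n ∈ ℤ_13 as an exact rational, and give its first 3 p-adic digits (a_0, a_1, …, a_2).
Σ a^n = 1/(1 − a) = 1/885;  first 3 digits = (1, 10, 3)

v_13(a) = 1 ≥ 1, so the series converges in ℤ_13 to 1/(1 − a) = 1/(1 − (-884)) = 1/885. Expand this rational in ℤ_13: compute digits iteratively via d_i = x_i mod 13, x_{i+1} = (x_i − d_i)/13. The first 3 digits are (1, 10, 3).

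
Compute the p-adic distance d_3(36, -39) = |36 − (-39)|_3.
d_3(36, -39) = 1/3

Step 1 — x − y = 36 − (-39) = 75. Step 2 — v_3(75) = 1 (factor: 75 = (3^1 · 25); the sign does not affect v_p). Step 3 — |x − y|_3 = 3^{-1} = 1/3.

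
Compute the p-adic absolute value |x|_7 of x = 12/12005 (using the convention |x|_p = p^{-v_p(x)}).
|12/12005|_7 = 2401

Step 1 — compute v_7(x) by factoring powers of 7 out of the numerator and denominator: v_7(12/12005) = -4. Step 2 — apply |x|_p = p^{-v_p(x)} = 7^{4} = 2401.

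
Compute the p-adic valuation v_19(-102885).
v_19(-102885) = 3

v_19(n) is the largest exponent k such that 19^k divides n. Factor out: -102885 = -19^3 · 15. (Sign doesn't affect v_p.) So v_19(-102885) = 3.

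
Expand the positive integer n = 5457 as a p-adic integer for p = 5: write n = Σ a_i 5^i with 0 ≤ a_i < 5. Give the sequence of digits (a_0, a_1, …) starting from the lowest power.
(a_0, a_1, …) = (2, 1, 3, 3, 3, 1)

Repeated division by 5 gives the digits low-to-high: 5457 = 2 + 1·5^1 + 3·5^2 + 3·5^3 + 3·5^4 + 1·5^5. Digit sequence: (2, 1, 3, 3, 3, 1).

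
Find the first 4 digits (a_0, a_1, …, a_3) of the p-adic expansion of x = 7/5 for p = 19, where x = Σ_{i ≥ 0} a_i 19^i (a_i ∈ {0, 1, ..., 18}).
(a_0, …, a_3) = (9, 11, 7, 11)

v_19(7/5) = 0 (numerator and denominator both coprime to 19), so x ∈ ℤ_19^×. Compute digits iteratively via a_i = x_i mod 19, x_{i+1} = (x_i − a_i)/19, with x_0 = x:
  x_0 = 7/5;  a_0 = 9;  x_1 = (x_0 − 9)/19 = -2/5
  x_1 = -2/5;  a_1 = 11;  x_2 = (x_1 − 11)/19 = -3/5
  x_2 = -3/5;  a_2 = 7;  x_3 = (x_2 − 7)/19 = -2/5
  x_3 = -2/5;  a_3 = 11;  x_4 = (x_3 − 11)/19 = -3/5
Digits: (9, 11, 7, 11).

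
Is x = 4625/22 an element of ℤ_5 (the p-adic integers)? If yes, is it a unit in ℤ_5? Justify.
x ∈ ℤ_5 but not a unit; v_5(x) = 3 > 0

ℤ_5 = {x ∈ ℚ_5 : v_5(x) ≥ 0} and ℤ_5^× = {x ∈ ℤ_5 : v_5(x) = 0}. Here v_5(4625/22) = v_5(num) − v_5(den) = 3; compare against these criteria.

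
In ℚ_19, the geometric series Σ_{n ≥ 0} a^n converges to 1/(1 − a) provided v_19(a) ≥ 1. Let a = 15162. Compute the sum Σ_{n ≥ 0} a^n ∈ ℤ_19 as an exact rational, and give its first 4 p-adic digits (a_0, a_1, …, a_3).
Σ a^n = 1/(1 − a) = -1/15161;  first 4 digits = (1, 0, 4, 2)

v_19(a) = 2 ≥ 1, so the series converges in ℤ_19 to 1/(1 − a) = 1/(1 − 15162) = -1/15161. Expand this rational in ℤ_19: compute digits iteratively via d_i = x_i mod 19, x_{i+1} = (x_i − d_i)/19. The first 4 digits are (1, 0, 4, 2).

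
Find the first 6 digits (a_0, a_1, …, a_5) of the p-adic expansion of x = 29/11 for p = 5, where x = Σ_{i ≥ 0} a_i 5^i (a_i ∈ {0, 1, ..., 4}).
(a_0, …, a_5) = (4, 2, 0, 4, 1, 1)

v_5(29/11) = 0 (numerator and denominator both coprime to 5), so x ∈ ℤ_5^×. Compute digits iteratively via a_i = x_i mod 5, x_{i+1} = (x_i − a_i)/5, with x_0 = x:
  x_0 = 29/11;  a_0 = 4;  x_1 = (x_0 − 4)/5 = -3/11
  x_1 = -3/11;  a_1 = 2;  x_2 = (x_1 − 2)/5 = -5/11
  x_2 = -5/11;  a_2 = 0;  x_3 = (x_2 − 0)/5 = -1/11
  x_3 = -1/11;  a_3 = 4;  x_4 = (x_3 − 4)/5 = -9/11
  x_4 = -9/11;  a_4 = 1;  x_5 = (x_4 − 1)/5 = -4/11
  x_5 = -4/11;  a_5 = 1;  x_6 = (x_5 − 1)/5 = -3/11
Digits: (4, 2, 0, 4, 1, 1).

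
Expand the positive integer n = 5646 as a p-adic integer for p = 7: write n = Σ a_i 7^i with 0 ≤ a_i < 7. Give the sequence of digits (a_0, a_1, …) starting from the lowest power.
(a_0, a_1, …) = (4, 1, 3, 2, 2)

Repeated division by 7 gives the digits low-to-high: 5646 = 4 + 1·7^1 + 3·7^2 + 2·7^3 + 2·7^4. Digit sequence: (4, 1, 3, 2, 2).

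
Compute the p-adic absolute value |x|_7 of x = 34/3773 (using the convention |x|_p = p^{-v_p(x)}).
|34/3773|_7 = 343

Step 1 — compute v_7(x) by factoring powers of 7 out of the numerator and denominator: v_7(34/3773) = -3. Step 2 — apply |x|_p = p^{-v_p(x)} = 7^{3} = 343.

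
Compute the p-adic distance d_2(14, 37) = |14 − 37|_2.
d_2(14, 37) = 1

Step 1 — x − y = 14 − 37 = -23. Step 2 — v_2(-23) = 0 (factor: -23 = −(2^0 · 23); the sign does not affect v_p). Step 3 — |x − y|_2 = 2^{0} = 1.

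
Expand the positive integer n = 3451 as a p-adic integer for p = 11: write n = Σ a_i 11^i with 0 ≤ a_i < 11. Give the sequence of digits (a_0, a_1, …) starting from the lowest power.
(a_0, a_1, …) = (8, 5, 6, 2)

Repeated division by 11 gives the digits low-to-high: 3451 = 8 + 5·11^1 + 6·11^2 + 2·11^3. Digit sequence: (8, 5, 6, 2).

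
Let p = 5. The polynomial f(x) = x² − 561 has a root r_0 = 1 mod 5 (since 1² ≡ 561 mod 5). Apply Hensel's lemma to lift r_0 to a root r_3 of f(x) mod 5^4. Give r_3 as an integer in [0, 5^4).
r_3 = 206 (mod 625)

Hensel's recurrence: r_{i+1} = r_i − f(r_i)·(f′(r_i))^{-1} mod 5^{i+2}, with f′(x) = 2x. Iterate:
  r_0 = 1 (mod 5)
  r_1 = 6 (mod 25)
  r_2 = 81 (mod 125)
  r_3 = 206 (mod 625)
Final: r_3 = 206, and one checks f(r_3) ≡ 0 mod 5^4.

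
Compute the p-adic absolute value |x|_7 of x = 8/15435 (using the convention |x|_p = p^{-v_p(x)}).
|8/15435|_7 = 343

Step 1 — compute v_7(x) by factoring powers of 7 out of the numerator and denominator: v_7(8/15435) = -3. Step 2 — apply |x|_p = p^{-v_p(x)} = 7^{3} = 343.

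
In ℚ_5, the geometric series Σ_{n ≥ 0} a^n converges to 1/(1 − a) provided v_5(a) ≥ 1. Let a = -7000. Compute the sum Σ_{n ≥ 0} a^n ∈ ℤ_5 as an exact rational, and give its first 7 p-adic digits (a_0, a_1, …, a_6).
Σ a^n = 1/(1 − a) = 1/7001;  first 7 digits = (1, 0, 0, 4, 3, 2, 0)

v_5(a) = 3 ≥ 1, so the series converges in ℤ_5 to 1/(1 − a) = 1/(1 − (-7000)) = 1/7001. Expand this rational in ℤ_5: compute digits iteratively via d_i = x_i mod 5, x_{i+1} = (x_i − d_i)/5. The first 7 digits are (1, 0, 0, 4, 3, 2, 0).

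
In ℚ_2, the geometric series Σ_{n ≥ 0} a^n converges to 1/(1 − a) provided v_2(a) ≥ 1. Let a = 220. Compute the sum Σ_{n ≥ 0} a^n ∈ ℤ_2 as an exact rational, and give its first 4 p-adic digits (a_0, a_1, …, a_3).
Σ a^n = 1/(1 − a) = -1/219;  first 4 digits = (1, 0, 1, 1)

v_2(a) = 2 ≥ 1, so the series converges in ℤ_2 to 1/(1 − a) = 1/(1 − 220) = -1/219. Expand this rational in ℤ_2: compute digits iteratively via d_i = x_i mod 2, x_{i+1} = (x_i − d_i)/2. The first 4 digits are (1, 0, 1, 1).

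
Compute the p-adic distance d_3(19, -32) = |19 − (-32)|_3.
d_3(19, -32) = 1/3

Step 1 — x − y = 19 − (-32) = 51. Step 2 — v_3(51) = 1 (factor: 51 = (3^1 · 17); the sign does not affect v_p). Step 3 — |x − y|_3 = 3^{-1} = 1/3.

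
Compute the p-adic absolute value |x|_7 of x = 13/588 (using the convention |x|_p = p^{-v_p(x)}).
|13/588|_7 = 49

Step 1 — compute v_7(x) by factoring powers of 7 out of the numerator and denominator: v_7(13/588) = -2. Step 2 — apply |x|_p = p^{-v_p(x)} = 7^{2} = 49.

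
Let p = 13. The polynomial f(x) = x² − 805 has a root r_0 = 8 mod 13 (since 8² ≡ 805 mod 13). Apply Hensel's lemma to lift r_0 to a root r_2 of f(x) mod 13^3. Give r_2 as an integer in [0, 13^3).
r_2 = 86 (mod 2197)

Hensel's recurrence: r_{i+1} = r_i − f(r_i)·(f′(r_i))^{-1} mod 13^{i+2}, with f′(x) = 2x. Iterate:
  r_0 = 8 (mod 13)
  r_1 = 86 (mod 169)
  r_2 = 86 (mod 2197)
Final: r_2 = 86, and one checks f(r_2) ≡ 0 mod 13^3.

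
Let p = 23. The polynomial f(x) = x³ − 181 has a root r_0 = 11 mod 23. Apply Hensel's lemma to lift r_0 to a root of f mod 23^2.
r_1 = 241 (mod 529)

Hensel: r_{i+1} = r_i − f(r_i)/f′(r_i) mod 23^{i+2}, where f′(x) = 3x². Iterate:
  r_0 = 11 (mod 23)
  r_1 = 241 (mod 529)
Final: r = 241 with f(r) ≡ 0 mod 23^2.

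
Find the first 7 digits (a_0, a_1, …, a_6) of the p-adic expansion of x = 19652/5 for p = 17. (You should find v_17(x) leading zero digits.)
(a_0, …, a_6) = (0, 0, 0, 11, 13, 6, 3)

v_17(19652/5) = 3, so a_0 = ... = a_2 = 0. Factor out: x = 17^3 · u with u = 4/5 a unit in ℤ_17. Expand u iteratively via a_{v+i} = u_i mod 17, u_{i+1} = (u_i − a_{v+i})/17:
  u_0 = 4/5;  a_3 = 11;  u_1 = (u_0 − 11)/17 = -3/5
  u_1 = -3/5;  a_4 = 13;  u_2 = (u_1 − 13)/17 = -4/5
  u_2 = -4/5;  a_5 = 6;  u_3 = (u_2 − 6)/17 = -2/5
  u_3 = -2/5;  a_6 = 3;  u_4 = (u_3 − 3)/17 = -1/5
Digits: (0, 0, 0, 11, 13, 6, 3).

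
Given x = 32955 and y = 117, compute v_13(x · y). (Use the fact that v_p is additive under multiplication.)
v_13(3855735) = 4

v_p(x) = 3 (factor: 32955 = 13^3 · 15); v_p(y) = 1 (factor: 117 = 13^1 · 9). Additivity: v_p(xy) = v_p(x) + v_p(y) = 3 + 1 = 4. (Direct check: xy = 3855735 = 13^4 · (135).)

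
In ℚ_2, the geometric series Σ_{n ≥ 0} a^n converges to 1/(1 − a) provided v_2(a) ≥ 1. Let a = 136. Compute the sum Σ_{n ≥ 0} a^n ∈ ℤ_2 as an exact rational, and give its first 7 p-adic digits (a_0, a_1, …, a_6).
Σ a^n = 1/(1 − a) = -1/135;  first 7 digits = (1, 0, 0, 1, 0, 0, 1)

v_2(a) = 3 ≥ 1, so the series converges in ℤ_2 to 1/(1 − a) = 1/(1 − 136) = -1/135. Expand this rational in ℤ_2: compute digits iteratively via d_i = x_i mod 2, x_{i+1} = (x_i − d_i)/2. The first 7 digits are (1, 0, 0, 1, 0, 0, 1).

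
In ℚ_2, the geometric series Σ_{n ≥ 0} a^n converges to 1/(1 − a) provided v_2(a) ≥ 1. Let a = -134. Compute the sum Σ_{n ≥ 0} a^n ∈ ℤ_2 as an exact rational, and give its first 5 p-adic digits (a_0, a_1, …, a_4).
Σ a^n = 1/(1 − a) = 1/135;  first 5 digits = (1, 1, 1, 0, 1)

v_2(a) = 1 ≥ 1, so the series converges in ℤ_2 to 1/(1 − a) = 1/(1 − (-134)) = 1/135. Expand this rational in ℤ_2: compute digits iteratively via d_i = x_i mod 2, x_{i+1} = (x_i − d_i)/2. The first 5 digits are (1, 1, 1, 0, 1).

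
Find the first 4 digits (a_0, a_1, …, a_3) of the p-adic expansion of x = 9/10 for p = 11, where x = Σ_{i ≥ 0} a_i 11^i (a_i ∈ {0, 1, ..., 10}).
(a_0, …, a_3) = (2, 1, 1, 1)

v_11(9/10) = 0 (numerator and denominator both coprime to 11), so x ∈ ℤ_11^×. Compute digits iteratively via a_i = x_i mod 11, x_{i+1} = (x_i − a_i)/11, with x_0 = x:
  x_0 = 9/10;  a_0 = 2;  x_1 = (x_0 − 2)/11 = -1/10
  x_1 = -1/10;  a_1 = 1;  x_2 = (x_1 − 1)/11 = -1/10
  x_2 = -1/10;  a_2 = 1;  x_3 = (x_2 − 1)/11 = -1/10
  x_3 = -1/10;  a_3 = 1;  x_4 = (x_3 − 1)/11 = -1/10
Digits: (2, 1, 1, 1).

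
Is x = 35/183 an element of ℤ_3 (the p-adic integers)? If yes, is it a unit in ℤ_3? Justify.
x ∉ ℤ_3 (v_3(x) = -1 < 0)

ℤ_3 = {x ∈ ℚ_3 : v_3(x) ≥ 0} and ℤ_3^× = {x ∈ ℤ_3 : v_3(x) = 0}. Here v_3(35/183) = v_3(num) − v_3(den) = -1; compare against these criteria.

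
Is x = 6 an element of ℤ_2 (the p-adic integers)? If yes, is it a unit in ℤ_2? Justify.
x ∈ ℤ_2 but not a unit; v_2(x) = 1 > 0

ℤ_2 = {x ∈ ℚ_2 : v_2(x) ≥ 0} and ℤ_2^× = {x ∈ ℤ_2 : v_2(x) = 0}. Here v_2(6) = v_2(num) − v_2(den) = 1; compare against these criteria.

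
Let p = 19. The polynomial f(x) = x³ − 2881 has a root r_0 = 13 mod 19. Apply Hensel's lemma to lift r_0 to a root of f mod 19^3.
r_2 = 6036 (mod 6859)

Hensel: r_{i+1} = r_i − f(r_i)/f′(r_i) mod 19^{i+2}, where f′(x) = 3x². Iterate:
  r_0 = 13 (mod 19)
  r_1 = 260 (mod 361)
  r_2 = 6036 (mod 6859)
Final: r = 6036 with f(r) ≡ 0 mod 19^3.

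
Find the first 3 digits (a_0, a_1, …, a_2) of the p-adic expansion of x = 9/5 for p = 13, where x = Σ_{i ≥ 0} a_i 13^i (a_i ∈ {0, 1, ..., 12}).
(a_0, …, a_2) = (7, 10, 7)

v_13(9/5) = 0 (numerator and denominator both coprime to 13), so x ∈ ℤ_13^×. Compute digits iteratively via a_i = x_i mod 13, x_{i+1} = (x_i − a_i)/13, with x_0 = x:
  x_0 = 9/5;  a_0 = 7;  x_1 = (x_0 − 7)/13 = -2/5
  x_1 = -2/5;  a_1 = 10;  x_2 = (x_1 − 10)/13 = -4/5
  x_2 = -4/5;  a_2 = 7;  x_3 = (x_2 − 7)/13 = -3/5
Digits: (7, 10, 7).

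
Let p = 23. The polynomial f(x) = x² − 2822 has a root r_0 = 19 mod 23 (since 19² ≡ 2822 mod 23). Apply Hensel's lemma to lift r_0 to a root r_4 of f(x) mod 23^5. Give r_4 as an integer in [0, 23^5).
r_4 = 33369 (mod 6436343)

Hensel's recurrence: r_{i+1} = r_i − f(r_i)·(f′(r_i))^{-1} mod 23^{i+2}, with f′(x) = 2x. Iterate:
  r_0 = 19 (mod 23)
  r_1 = 42 (mod 529)
  r_2 = 9035 (mod 12167)
  r_3 = 33369 (mod 279841)
  r_4 = 33369 (mod 6436343)
Final: r_4 = 33369, and one checks f(r_4) ≡ 0 mod 23^5.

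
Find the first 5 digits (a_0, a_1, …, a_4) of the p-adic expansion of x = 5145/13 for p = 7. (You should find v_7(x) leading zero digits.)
(a_0, …, a_4) = (0, 0, 0, 6, 2)

v_7(5145/13) = 3, so a_0 = ... = a_2 = 0. Factor out: x = 7^3 · u with u = 15/13 a unit in ℤ_7. Expand u iteratively via a_{v+i} = u_i mod 7, u_{i+1} = (u_i − a_{v+i})/7:
  u_0 = 15/13;  a_3 = 6;  u_1 = (u_0 − 6)/7 = -9/13
  u_1 = -9/13;  a_4 = 2;  u_2 = (u_1 − 2)/7 = -5/13
Digits: (0, 0, 0, 6, 2).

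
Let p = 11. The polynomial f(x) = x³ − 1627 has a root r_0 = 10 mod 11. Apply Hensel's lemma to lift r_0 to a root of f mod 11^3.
r_2 = 582 (mod 1331)

Hensel: r_{i+1} = r_i − f(r_i)/f′(r_i) mod 11^{i+2}, where f′(x) = 3x². Iterate:
  r_0 = 10 (mod 11)
  r_1 = 98 (mod 121)
  r_2 = 582 (mod 1331)
Final: r = 582 with f(r) ≡ 0 mod 11^3.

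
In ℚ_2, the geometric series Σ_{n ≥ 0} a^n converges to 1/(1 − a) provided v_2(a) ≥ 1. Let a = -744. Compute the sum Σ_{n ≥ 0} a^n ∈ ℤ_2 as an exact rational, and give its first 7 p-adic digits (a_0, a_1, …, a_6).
Σ a^n = 1/(1 − a) = 1/745;  first 7 digits = (1, 0, 0, 1, 1, 0, 1)

v_2(a) = 3 ≥ 1, so the series converges in ℤ_2 to 1/(1 − a) = 1/(1 − (-744)) = 1/745. Expand this rational in ℤ_2: compute digits iteratively via d_i = x_i mod 2, x_{i+1} = (x_i − d_i)/2. The first 7 digits are (1, 0, 0, 1, 1, 0, 1).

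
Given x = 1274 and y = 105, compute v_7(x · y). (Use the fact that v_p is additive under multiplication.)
v_7(133770) = 3

v_p(x) = 2 (factor: 1274 = 7^2 · 26); v_p(y) = 1 (factor: 105 = 7^1 · 15). Additivity: v_p(xy) = v_p(x) + v_p(y) = 2 + 1 = 3. (Direct check: xy = 133770 = 7^3 · (390).)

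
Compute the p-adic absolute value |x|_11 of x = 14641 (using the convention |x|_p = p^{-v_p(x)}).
|14641|_11 = 1/14641

Step 1 — compute v_11(x) by factoring powers of 11 out of the numerator and denominator: v_11(14641) = 4. Step 2 — apply |x|_p = p^{-v_p(x)} = 11^{-4} = 1/14641.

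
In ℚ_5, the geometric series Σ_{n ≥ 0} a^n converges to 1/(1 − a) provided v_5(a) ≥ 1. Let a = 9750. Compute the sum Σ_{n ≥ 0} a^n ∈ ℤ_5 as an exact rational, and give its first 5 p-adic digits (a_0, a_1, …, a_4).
Σ a^n = 1/(1 − a) = -1/9749;  first 5 digits = (1, 0, 0, 3, 0)

v_5(a) = 3 ≥ 1, so the series converges in ℤ_5 to 1/(1 − a) = 1/(1 − 9750) = -1/9749. Expand this rational in ℤ_5: compute digits iteratively via d_i = x_i mod 5, x_{i+1} = (x_i − d_i)/5. The first 5 digits are (1, 0, 0, 3, 0).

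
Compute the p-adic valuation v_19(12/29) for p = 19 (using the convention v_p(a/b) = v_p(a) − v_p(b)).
v_19(12/29) = 0

Factor powers of 19 from the numerator and denominator of the reduced fraction: 12 = 19^0 · 12 and 29 = 19^0 · 29. Apply v_p(a/b) = v_p(a) − v_p(b): v_19(12/29) = 0 − 0 = 0.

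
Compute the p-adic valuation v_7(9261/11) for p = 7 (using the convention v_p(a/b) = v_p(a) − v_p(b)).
v_7(9261/11) = 3

Factor powers of 7 from the numerator and denominator of the reduced fraction: 9261 = 7^3 · 27 and 11 = 7^0 · 11. Apply v_p(a/b) = v_p(a) − v_p(b): v_7(9261/11) = 3 − 0 = 3.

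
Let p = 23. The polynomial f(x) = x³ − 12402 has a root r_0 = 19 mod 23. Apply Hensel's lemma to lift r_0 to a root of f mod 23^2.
r_1 = 410 (mod 529)

Hensel: r_{i+1} = r_i − f(r_i)/f′(r_i) mod 23^{i+2}, where f′(x) = 3x². Iterate:
  r_0 = 19 (mod 23)
  r_1 = 410 (mod 529)
Final: r = 410 with f(r) ≡ 0 mod 23^2.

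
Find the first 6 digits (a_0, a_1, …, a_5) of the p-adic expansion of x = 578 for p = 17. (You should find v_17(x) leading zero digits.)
(a_0, …, a_5) = (0, 0, 2, 0, 0, 0)

v_17(578) = 2, so a_0 = ... = a_1 = 0. Factor out: x = 17^2 · u with u = 2 a unit in ℤ_17. Expand u iteratively via a_{v+i} = u_i mod 17, u_{i+1} = (u_i − a_{v+i})/17:
  u_0 = 2;  a_2 = 2;  u_1 = (u_0 − 2)/17 = 0
  u_1 = 0;  a_3 = 0;  u_2 = (u_1 − 0)/17 = 0
  u_2 = 0;  a_4 = 0;  u_3 = (u_2 − 0)/17 = 0
  u_3 = 0;  a_5 = 0;  u_4 = (u_3 − 0)/17 = 0
Digits: (0, 0, 2, 0, 0, 0).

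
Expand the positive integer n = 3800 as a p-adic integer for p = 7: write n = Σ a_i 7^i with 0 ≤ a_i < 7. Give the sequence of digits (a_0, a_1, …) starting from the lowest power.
(a_0, a_1, …) = (6, 3, 0, 4, 1)

Repeated division by 7 gives the digits low-to-high: 3800 = 6 + 3·7^1 + 4·7^3 + 1·7^4. Digit sequence: (6, 3, 0, 4, 1).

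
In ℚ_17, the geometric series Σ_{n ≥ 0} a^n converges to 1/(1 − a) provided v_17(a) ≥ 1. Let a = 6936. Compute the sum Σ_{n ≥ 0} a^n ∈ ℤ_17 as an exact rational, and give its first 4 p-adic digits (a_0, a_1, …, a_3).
Σ a^n = 1/(1 − a) = -1/6935;  first 4 digits = (1, 0, 7, 1)

v_17(a) = 2 ≥ 1, so the series converges in ℤ_17 to 1/(1 − a) = 1/(1 − 6936) = -1/6935. Expand this rational in ℤ_17: compute digits iteratively via d_i = x_i mod 17, x_{i+1} = (x_i − d_i)/17. The first 4 digits are (1, 0, 7, 1).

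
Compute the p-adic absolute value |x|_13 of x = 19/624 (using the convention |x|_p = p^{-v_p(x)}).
|19/624|_13 = 13

Step 1 — compute v_13(x) by factoring powers of 13 out of the numerator and denominator: v_13(19/624) = -1. Step 2 — apply |x|_p = p^{-v_p(x)} = 13^{1} = 13.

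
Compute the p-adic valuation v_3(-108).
v_3(-108) = 3

v_3(n) is the largest exponent k such that 3^k divides n. Factor out: -108 = -3^3 · 4. (Sign doesn't affect v_p.) So v_3(-108) = 3.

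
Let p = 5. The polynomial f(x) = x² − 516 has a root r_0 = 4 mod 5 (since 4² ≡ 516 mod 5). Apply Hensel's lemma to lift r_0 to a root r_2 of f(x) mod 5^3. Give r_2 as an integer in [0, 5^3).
r_2 = 4 (mod 125)

Hensel's recurrence: r_{i+1} = r_i − f(r_i)·(f′(r_i))^{-1} mod 5^{i+2}, with f′(x) = 2x. Iterate:
  r_0 = 4 (mod 5)
  r_1 = 4 (mod 25)
  r_2 = 4 (mod 125)
Final: r_2 = 4, and one checks f(r_2) ≡ 0 mod 5^3.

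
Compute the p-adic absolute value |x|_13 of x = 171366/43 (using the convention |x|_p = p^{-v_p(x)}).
|171366/43|_13 = 1/28561

Step 1 — compute v_13(x) by factoring powers of 13 out of the numerator and denominator: v_13(171366/43) = 4. Step 2 — apply |x|_p = p^{-v_p(x)} = 13^{-4} = 1/28561.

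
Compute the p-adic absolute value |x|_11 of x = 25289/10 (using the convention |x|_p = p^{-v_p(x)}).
|25289/10|_11 = 1/1331

Step 1 — compute v_11(x) by factoring powers of 11 out of the numerator and denominator: v_11(25289/10) = 3. Step 2 — apply |x|_p = p^{-v_p(x)} = 11^{-3} = 1/1331.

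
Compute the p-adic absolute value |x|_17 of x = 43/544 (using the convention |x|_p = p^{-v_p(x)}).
|43/544|_17 = 17

Step 1 — compute v_17(x) by factoring powers of 17 out of the numerator and denominator: v_17(43/544) = -1. Step 2 — apply |x|_p = p^{-v_p(x)} = 17^{1} = 17.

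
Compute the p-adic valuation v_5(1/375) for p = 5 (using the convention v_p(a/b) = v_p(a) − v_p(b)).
v_5(1/375) = -3

Factor powers of 5 from the numerator and denominator of the reduced fraction: 1 = 5^0 · 1 and 375 = 5^3 · 3. Apply v_p(a/b) = v_p(a) − v_p(b): v_5(1/375) = 0 − 3 = -3.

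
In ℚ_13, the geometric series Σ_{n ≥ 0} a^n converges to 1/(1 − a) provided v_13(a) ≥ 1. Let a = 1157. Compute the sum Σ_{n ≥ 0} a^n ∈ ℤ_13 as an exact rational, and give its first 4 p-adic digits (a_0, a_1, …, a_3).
Σ a^n = 1/(1 − a) = -1/1156;  first 4 digits = (1, 11, 10, 3)

v_13(a) = 1 ≥ 1, so the series converges in ℤ_13 to 1/(1 − a) = 1/(1 − 1157) = -1/1156. Expand this rational in ℤ_13: compute digits iteratively via d_i = x_i mod 13, x_{i+1} = (x_i − d_i)/13. The first 4 digits are (1, 11, 10, 3).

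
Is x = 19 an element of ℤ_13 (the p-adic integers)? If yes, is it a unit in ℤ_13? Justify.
x ∈ ℤ_13^× (unit); v_13(x) = 0

ℤ_13 = {x ∈ ℚ_13 : v_13(x) ≥ 0} and ℤ_13^× = {x ∈ ℤ_13 : v_13(x) = 0}. Here v_13(19) = v_13(num) − v_13(den) = 0; compare against these criteria.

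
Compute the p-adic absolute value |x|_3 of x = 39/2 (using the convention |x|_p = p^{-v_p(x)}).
|39/2|_3 = 1/3

Step 1 — compute v_3(x) by factoring powers of 3 out of the numerator and denominator: v_3(39/2) = 1. Step 2 — apply |x|_p = p^{-v_p(x)} = 3^{-1} = 1/3.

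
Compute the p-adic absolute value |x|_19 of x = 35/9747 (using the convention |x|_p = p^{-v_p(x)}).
|35/9747|_19 = 361

Step 1 — compute v_19(x) by factoring powers of 19 out of the numerator and denominator: v_19(35/9747) = -2. Step 2 — apply |x|_p = p^{-v_p(x)} = 19^{2} = 361.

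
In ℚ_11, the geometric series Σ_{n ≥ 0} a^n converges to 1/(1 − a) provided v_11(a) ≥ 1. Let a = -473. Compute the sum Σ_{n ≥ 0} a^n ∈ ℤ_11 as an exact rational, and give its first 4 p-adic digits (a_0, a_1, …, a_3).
Σ a^n = 1/(1 − a) = 1/474;  first 4 digits = (1, 1, 8, 3)

v_11(a) = 1 ≥ 1, so the series converges in ℤ_11 to 1/(1 − a) = 1/(1 − (-473)) = 1/474. Expand this rational in ℤ_11: compute digits iteratively via d_i = x_i mod 11, x_{i+1} = (x_i − d_i)/11. The first 4 digits are (1, 1, 8, 3).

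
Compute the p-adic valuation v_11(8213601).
v_11(8213601) = 5

v_11(n) is the largest exponent k such that 11^k divides n. Factor out: 8213601 = 11^5 · 51. (Sign doesn't affect v_p.) So v_11(8213601) = 5.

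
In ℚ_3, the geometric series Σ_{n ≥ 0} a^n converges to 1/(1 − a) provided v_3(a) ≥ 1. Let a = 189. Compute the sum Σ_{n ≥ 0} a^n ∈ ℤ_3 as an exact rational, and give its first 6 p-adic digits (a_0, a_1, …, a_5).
Σ a^n = 1/(1 − a) = -1/188;  first 6 digits = (1, 0, 0, 1, 2, 0)

v_3(a) = 3 ≥ 1, so the series converges in ℤ_3 to 1/(1 − a) = 1/(1 − 189) = -1/188. Expand this rational in ℤ_3: compute digits iteratively via d_i = x_i mod 3, x_{i+1} = (x_i − d_i)/3. The first 6 digits are (1, 0, 0, 1, 2, 0).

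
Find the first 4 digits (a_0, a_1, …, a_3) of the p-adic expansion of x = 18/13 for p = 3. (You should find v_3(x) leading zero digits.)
(a_0, …, a_3) = (0, 0, 2, 1)

v_3(18/13) = 2, so a_0 = ... = a_1 = 0. Factor out: x = 3^2 · u with u = 2/13 a unit in ℤ_3. Expand u iteratively via a_{v+i} = u_i mod 3, u_{i+1} = (u_i − a_{v+i})/3:
  u_0 = 2/13;  a_2 = 2;  u_1 = (u_0 − 2)/3 = -8/13
  u_1 = -8/13;  a_3 = 1;  u_2 = (u_1 − 1)/3 = -7/13
Digits: (0, 0, 2, 1).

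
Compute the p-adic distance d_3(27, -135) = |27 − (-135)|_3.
d_3(27, -135) = 1/81

Step 1 — x − y = 27 − (-135) = 162. Step 2 — v_3(162) = 4 (factor: 162 = (3^4 · 2); the sign does not affect v_p). Step 3 — |x − y|_3 = 3^{-4} = 1/81.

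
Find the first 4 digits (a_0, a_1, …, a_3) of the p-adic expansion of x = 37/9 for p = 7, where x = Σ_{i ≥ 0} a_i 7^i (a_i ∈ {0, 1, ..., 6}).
(a_0, …, a_3) = (1, 2, 6, 3)

v_7(37/9) = 0 (numerator and denominator both coprime to 7), so x ∈ ℤ_7^×. Compute digits iteratively via a_i = x_i mod 7, x_{i+1} = (x_i − a_i)/7, with x_0 = x:
  x_0 = 37/9;  a_0 = 1;  x_1 = (x_0 − 1)/7 = 4/9
  x_1 = 4/9;  a_1 = 2;  x_2 = (x_1 − 2)/7 = -2/9
  x_2 = -2/9;  a_2 = 6;  x_3 = (x_2 − 6)/7 = -8/9
  x_3 = -8/9;  a_3 = 3;  x_4 = (x_3 − 3)/7 = -5/9
Digits: (1, 2, 6, 3).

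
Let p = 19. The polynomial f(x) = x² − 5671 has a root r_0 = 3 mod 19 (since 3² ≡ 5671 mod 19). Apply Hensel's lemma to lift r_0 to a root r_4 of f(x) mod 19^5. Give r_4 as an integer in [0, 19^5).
r_4 = 354125 (mod 2476099)

Hensel's recurrence: r_{i+1} = r_i − f(r_i)·(f′(r_i))^{-1} mod 19^{i+2}, with f′(x) = 2x. Iterate:
  r_0 = 3 (mod 19)
  r_1 = 345 (mod 361)
  r_2 = 4316 (mod 6859)
  r_3 = 93483 (mod 130321)
  r_4 = 354125 (mod 2476099)
Final: r_4 = 354125, and one checks f(r_4) ≡ 0 mod 19^5.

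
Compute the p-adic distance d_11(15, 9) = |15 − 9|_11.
d_11(15, 9) = 1

Step 1 — x − y = 15 − 9 = 6. Step 2 — v_11(6) = 0 (factor: 6 = (11^0 · 6); the sign does not affect v_p). Step 3 — |x − y|_11 = 11^{0} = 1.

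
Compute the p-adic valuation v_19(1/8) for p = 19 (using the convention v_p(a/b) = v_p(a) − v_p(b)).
v_19(1/8) = 0

Factor powers of 19 from the numerator and denominator of the reduced fraction: 1 = 19^0 · 1 and 8 = 19^0 · 8. Apply v_p(a/b) = v_p(a) − v_p(b): v_19(1/8) = 0 − 0 = 0.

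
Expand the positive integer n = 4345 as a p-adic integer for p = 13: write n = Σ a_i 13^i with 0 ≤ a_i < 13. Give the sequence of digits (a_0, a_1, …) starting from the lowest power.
(a_0, a_1, …) = (3, 9, 12, 1)

Repeated division by 13 gives the digits low-to-high: 4345 = 3 + 9·13^1 + 12·13^2 + 1·13^3. Digit sequence: (3, 9, 12, 1).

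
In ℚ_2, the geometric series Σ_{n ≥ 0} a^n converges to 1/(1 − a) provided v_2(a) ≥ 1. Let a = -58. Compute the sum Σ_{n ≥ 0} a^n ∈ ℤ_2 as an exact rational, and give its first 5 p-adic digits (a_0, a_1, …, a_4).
Σ a^n = 1/(1 − a) = 1/59;  first 5 digits = (1, 1, 0, 0, 1)

v_2(a) = 1 ≥ 1, so the series converges in ℤ_2 to 1/(1 − a) = 1/(1 − (-58)) = 1/59. Expand this rational in ℤ_2: compute digits iteratively via d_i = x_i mod 2, x_{i+1} = (x_i − d_i)/2. The first 5 digits are (1, 1, 0, 0, 1).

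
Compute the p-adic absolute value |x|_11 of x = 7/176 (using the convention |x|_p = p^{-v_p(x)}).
|7/176|_11 = 11

Step 1 — compute v_11(x) by factoring powers of 11 out of the numerator and denominator: v_11(7/176) = -1. Step 2 — apply |x|_p = p^{-v_p(x)} = 11^{1} = 11.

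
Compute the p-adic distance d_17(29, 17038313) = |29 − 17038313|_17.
d_17(29, 17038313) = 1/1419857

Step 1 — x − y = 29 − 17038313 = -17038284. Step 2 — v_17(-17038284) = 5 (factor: -17038284 = −(17^5 · 12); the sign does not affect v_p). Step 3 — |x − y|_17 = 17^{-5} = 1/1419857.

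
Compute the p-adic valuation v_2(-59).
v_2(-59) = 0

v_2(n) is the largest exponent k such that 2^k divides n. Factor out: -59 = -2^0 · 59. (Sign doesn't affect v_p.) So v_2(-59) = 0.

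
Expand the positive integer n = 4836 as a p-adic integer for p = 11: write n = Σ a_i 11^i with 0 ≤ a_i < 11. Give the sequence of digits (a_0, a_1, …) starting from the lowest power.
(a_0, a_1, …) = (7, 10, 6, 3)

Repeated division by 11 gives the digits low-to-high: 4836 = 7 + 10·11^1 + 6·11^2 + 3·11^3. Digit sequence: (7, 10, 6, 3).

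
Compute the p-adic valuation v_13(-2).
v_13(-2) = 0

v_13(n) is the largest exponent k such that 13^k divides n. Factor out: -2 = -13^0 · 2. (Sign doesn't affect v_p.) So v_13(-2) = 0.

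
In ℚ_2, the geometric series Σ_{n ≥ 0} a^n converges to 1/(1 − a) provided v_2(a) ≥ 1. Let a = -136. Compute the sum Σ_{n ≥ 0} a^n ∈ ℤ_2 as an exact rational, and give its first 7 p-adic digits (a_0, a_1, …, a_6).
Σ a^n = 1/(1 − a) = 1/137;  first 7 digits = (1, 0, 0, 1, 1, 1, 0)

v_2(a) = 3 ≥ 1, so the series converges in ℤ_2 to 1/(1 − a) = 1/(1 − (-136)) = 1/137. Expand this rational in ℤ_2: compute digits iteratively via d_i = x_i mod 2, x_{i+1} = (x_i − d_i)/2. The first 7 digits are (1, 0, 0, 1, 1, 1, 0).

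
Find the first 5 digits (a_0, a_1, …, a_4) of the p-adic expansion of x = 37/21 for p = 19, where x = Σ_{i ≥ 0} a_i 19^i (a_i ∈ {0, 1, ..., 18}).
(a_0, …, a_4) = (9, 15, 1, 18, 9)

v_19(37/21) = 0 (numerator and denominator both coprime to 19), so x ∈ ℤ_19^×. Compute digits iteratively via a_i = x_i mod 19, x_{i+1} = (x_i − a_i)/19, with x_0 = x:
  x_0 = 37/21;  a_0 = 9;  x_1 = (x_0 − 9)/19 = -8/21
  x_1 = -8/21;  a_1 = 15;  x_2 = (x_1 − 15)/19 = -17/21
  x_2 = -17/21;  a_2 = 1;  x_3 = (x_2 − 1)/19 = -2/21
  x_3 = -2/21;  a_3 = 18;  x_4 = (x_3 − 18)/19 = -20/21
  x_4 = -20/21;  a_4 = 9;  x_5 = (x_4 − 9)/19 = -11/21
Digits: (9, 15, 1, 18, 9).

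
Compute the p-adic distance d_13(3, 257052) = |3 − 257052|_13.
d_13(3, 257052) = 1/28561

Step 1 — x − y = 3 − 257052 = -257049. Step 2 — v_13(-257049) = 4 (factor: -257049 = −(13^4 · 9); the sign does not affect v_p). Step 3 — |x − y|_13 = 13^{-4} = 1/28561.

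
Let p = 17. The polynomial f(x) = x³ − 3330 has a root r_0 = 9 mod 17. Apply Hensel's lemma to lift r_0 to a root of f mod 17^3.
r_2 = 3477 (mod 4913)

Hensel: r_{i+1} = r_i − f(r_i)/f′(r_i) mod 17^{i+2}, where f′(x) = 3x². Iterate:
  r_0 = 9 (mod 17)
  r_1 = 9 (mod 289)
  r_2 = 3477 (mod 4913)
Final: r = 3477 with f(r) ≡ 0 mod 17^3.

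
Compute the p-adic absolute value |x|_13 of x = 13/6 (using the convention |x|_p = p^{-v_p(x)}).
|13/6|_13 = 1/13

Step 1 — compute v_13(x) by factoring powers of 13 out of the numerator and denominator: v_13(13/6) = 1. Step 2 — apply |x|_p = p^{-v_p(x)} = 13^{-1} = 1/13.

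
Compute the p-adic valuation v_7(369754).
v_7(369754) = 5

v_7(n) is the largest exponent k such that 7^k divides n. Factor out: 369754 = 7^5 · 22. (Sign doesn't affect v_p.) So v_7(369754) = 5.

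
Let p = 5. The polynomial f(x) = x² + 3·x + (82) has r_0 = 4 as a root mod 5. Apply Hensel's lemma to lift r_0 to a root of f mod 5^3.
r_2 = 19 (mod 125)

Hensel: r_{i+1} = r_i − f(r_i)·(f′(r_i))^{-1} mod 5^{i+2}, f′(x) = 2x + 3. Iterate:
  r_0 = 4 (mod 5)
  r_1 = 19 (mod 25)
  r_2 = 19 (mod 125)
Final: r = 19 satisfies f(r) ≡ 0 mod 5^3.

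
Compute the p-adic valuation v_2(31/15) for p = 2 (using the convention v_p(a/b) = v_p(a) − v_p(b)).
v_2(31/15) = 0

Factor powers of 2 from the numerator and denominator of the reduced fraction: 31 = 2^0 · 31 and 15 = 2^0 · 15. Apply v_p(a/b) = v_p(a) − v_p(b): v_2(31/15) = 0 − 0 = 0.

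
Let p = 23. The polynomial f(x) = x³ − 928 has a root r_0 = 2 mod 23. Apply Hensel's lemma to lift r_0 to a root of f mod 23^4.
r_3 = 67438 (mod 279841)

Hensel: r_{i+1} = r_i − f(r_i)/f′(r_i) mod 23^{i+2}, where f′(x) = 3x². Iterate:
  r_0 = 2 (mod 23)
  r_1 = 255 (mod 529)
  r_2 = 6603 (mod 12167)
  r_3 = 67438 (mod 279841)
Final: r = 67438 with f(r) ≡ 0 mod 23^4.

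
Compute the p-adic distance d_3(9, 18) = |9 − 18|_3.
d_3(9, 18) = 1/9

Step 1 — x − y = 9 − 18 = -9. Step 2 — v_3(-9) = 2 (factor: -9 = −(3^2 · 1); the sign does not affect v_p). Step 3 — |x − y|_3 = 3^{-2} = 1/9.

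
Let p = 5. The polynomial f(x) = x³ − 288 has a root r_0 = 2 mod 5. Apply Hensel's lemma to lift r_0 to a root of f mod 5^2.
r_1 = 17 (mod 25)

Hensel: r_{i+1} = r_i − f(r_i)/f′(r_i) mod 5^{i+2}, where f′(x) = 3x². Iterate:
  r_0 = 2 (mod 5)
  r_1 = 17 (mod 25)
Final: r = 17 with f(r) ≡ 0 mod 5^2.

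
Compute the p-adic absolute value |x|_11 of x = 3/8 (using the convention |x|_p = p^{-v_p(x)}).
|3/8|_11 = 1

Step 1 — compute v_11(x) by factoring powers of 11 out of the numerator and denominator: v_11(3/8) = 0. Step 2 — apply |x|_p = p^{-v_p(x)} = 11^{0} = 1.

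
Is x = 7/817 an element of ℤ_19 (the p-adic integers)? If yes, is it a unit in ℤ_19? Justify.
x ∉ ℤ_19 (v_19(x) = -1 < 0)

ℤ_19 = {x ∈ ℚ_19 : v_19(x) ≥ 0} and ℤ_19^× = {x ∈ ℤ_19 : v_19(x) = 0}. Here v_19(7/817) = v_19(num) − v_19(den) = -1; compare against these criteria.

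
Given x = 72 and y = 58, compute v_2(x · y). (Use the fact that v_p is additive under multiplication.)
v_2(4176) = 4

v_p(x) = 3 (factor: 72 = 2^3 · 9); v_p(y) = 1 (factor: 58 = 2^1 · 29). Additivity: v_p(xy) = v_p(x) + v_p(y) = 3 + 1 = 4. (Direct check: xy = 4176 = 2^4 · (261).)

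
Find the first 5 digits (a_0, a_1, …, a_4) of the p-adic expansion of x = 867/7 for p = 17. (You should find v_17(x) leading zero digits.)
(a_0, …, a_4) = (0, 0, 15, 4, 7)

v_17(867/7) = 2, so a_0 = ... = a_1 = 0. Factor out: x = 17^2 · u with u = 3/7 a unit in ℤ_17. Expand u iteratively via a_{v+i} = u_i mod 17, u_{i+1} = (u_i − a_{v+i})/17:
  u_0 = 3/7;  a_2 = 15;  u_1 = (u_0 − 15)/17 = -6/7
  u_1 = -6/7;  a_3 = 4;  u_2 = (u_1 − 4)/17 = -2/7
  u_2 = -2/7;  a_4 = 7;  u_3 = (u_2 − 7)/17 = -3/7
Digits: (0, 0, 15, 4, 7).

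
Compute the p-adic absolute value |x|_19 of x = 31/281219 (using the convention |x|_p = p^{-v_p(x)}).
|31/281219|_19 = 6859

Step 1 — compute v_19(x) by factoring powers of 19 out of the numerator and denominator: v_19(31/281219) = -3. Step 2 — apply |x|_p = p^{-v_p(x)} = 19^{3} = 6859.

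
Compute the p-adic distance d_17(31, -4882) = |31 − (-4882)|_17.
d_17(31, -4882) = 1/4913

Step 1 — x − y = 31 − (-4882) = 4913. Step 2 — v_17(4913) = 3 (factor: 4913 = (17^3 · 1); the sign does not affect v_p). Step 3 — |x − y|_17 = 17^{-3} = 1/4913.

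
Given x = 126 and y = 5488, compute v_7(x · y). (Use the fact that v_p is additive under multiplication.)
v_7(691488) = 4

v_p(x) = 1 (factor: 126 = 7^1 · 18); v_p(y) = 3 (factor: 5488 = 7^3 · 16). Additivity: v_p(xy) = v_p(x) + v_p(y) = 1 + 3 = 4. (Direct check: xy = 691488 = 7^4 · (288).)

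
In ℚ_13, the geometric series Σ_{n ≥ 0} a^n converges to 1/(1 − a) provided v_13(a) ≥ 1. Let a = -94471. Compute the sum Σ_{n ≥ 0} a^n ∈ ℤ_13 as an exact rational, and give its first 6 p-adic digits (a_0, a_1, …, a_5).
Σ a^n = 1/(1 − a) = 1/94472;  first 6 digits = (1, 0, 0, 9, 9, 12)

v_13(a) = 3 ≥ 1, so the series converges in ℤ_13 to 1/(1 − a) = 1/(1 − (-94471)) = 1/94472. Expand this rational in ℤ_13: compute digits iteratively via d_i = x_i mod 13, x_{i+1} = (x_i − d_i)/13. The first 6 digits are (1, 0, 0, 9, 9, 12).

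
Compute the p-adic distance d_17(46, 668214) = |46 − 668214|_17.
d_17(46, 668214) = 1/83521

Step 1 — x − y = 46 − 668214 = -668168. Step 2 — v_17(-668168) = 4 (factor: -668168 = −(17^4 · 8); the sign does not affect v_p). Step 3 — |x − y|_17 = 17^{-4} = 1/83521.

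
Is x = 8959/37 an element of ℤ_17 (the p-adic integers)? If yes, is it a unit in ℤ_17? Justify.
x ∈ ℤ_17 but not a unit; v_17(x) = 2 > 0

ℤ_17 = {x ∈ ℚ_17 : v_17(x) ≥ 0} and ℤ_17^× = {x ∈ ℤ_17 : v_17(x) = 0}. Here v_17(8959/37) = v_17(num) − v_17(den) = 2; compare against these criteria.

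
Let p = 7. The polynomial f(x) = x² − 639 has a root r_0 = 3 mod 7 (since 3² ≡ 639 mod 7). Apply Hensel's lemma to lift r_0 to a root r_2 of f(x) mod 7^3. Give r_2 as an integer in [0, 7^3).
r_2 = 157 (mod 343)

Hensel's recurrence: r_{i+1} = r_i − f(r_i)·(f′(r_i))^{-1} mod 7^{i+2}, with f′(x) = 2x. Iterate:
  r_0 = 3 (mod 7)
  r_1 = 10 (mod 49)
  r_2 = 157 (mod 343)
Final: r_2 = 157, and one checks f(r_2) ≡ 0 mod 7^3.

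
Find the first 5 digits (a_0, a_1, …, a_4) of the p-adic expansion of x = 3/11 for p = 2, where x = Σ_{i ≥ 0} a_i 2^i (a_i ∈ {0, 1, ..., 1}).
(a_0, …, a_4) = (1, 0, 0, 1, 0)

v_2(3/11) = 0 (numerator and denominator both coprime to 2), so x ∈ ℤ_2^×. Compute digits iteratively via a_i = x_i mod 2, x_{i+1} = (x_i − a_i)/2, with x_0 = x:
  x_0 = 3/11;  a_0 = 1;  x_1 = (x_0 − 1)/2 = -4/11
  x_1 = -4/11;  a_1 = 0;  x_2 = (x_1 − 0)/2 = -2/11
  x_2 = -2/11;  a_2 = 0;  x_3 = (x_2 − 0)/2 = -1/11
  x_3 = -1/11;  a_3 = 1;  x_4 = (x_3 − 1)/2 = -6/11
  x_4 = -6/11;  a_4 = 0;  x_5 = (x_4 − 0)/2 = -3/11
Digits: (1, 0, 0, 1, 0).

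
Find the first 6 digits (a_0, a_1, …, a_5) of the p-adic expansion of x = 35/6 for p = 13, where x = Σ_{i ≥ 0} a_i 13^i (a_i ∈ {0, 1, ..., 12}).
(a_0, …, a_5) = (8, 2, 2, 2, 2, 2)

v_13(35/6) = 0 (numerator and denominator both coprime to 13), so x ∈ ℤ_13^×. Compute digits iteratively via a_i = x_i mod 13, x_{i+1} = (x_i − a_i)/13, with x_0 = x:
  x_0 = 35/6;  a_0 = 8;  x_1 = (x_0 − 8)/13 = -1/6
  x_1 = -1/6;  a_1 = 2;  x_2 = (x_1 − 2)/13 = -1/6
  x_2 = -1/6;  a_2 = 2;  x_3 = (x_2 − 2)/13 = -1/6
  x_3 = -1/6;  a_3 = 2;  x_4 = (x_3 − 2)/13 = -1/6
  x_4 = -1/6;  a_4 = 2;  x_5 = (x_4 − 2)/13 = -1/6
  x_5 = -1/6;  a_5 = 2;  x_6 = (x_5 − 2)/13 = -1/6
Digits: (8, 2, 2, 2, 2, 2).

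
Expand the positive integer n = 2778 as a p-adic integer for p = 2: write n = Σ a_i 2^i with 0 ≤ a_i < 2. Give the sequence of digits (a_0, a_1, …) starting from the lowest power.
(a_0, a_1, …) = (0, 1, 0, 1, 1, 0, 1, 1, 0, 1, 0, 1)

Repeated division by 2 gives the digits low-to-high: 2778 = 1·2^1 + 1·2^3 + 1·2^4 + 1·2^6 + 1·2^7 + 1·2^9 + 1·2^11. Digit sequence: (0, 1, 0, 1, 1, 0, 1, 1, 0, 1, 0, 1).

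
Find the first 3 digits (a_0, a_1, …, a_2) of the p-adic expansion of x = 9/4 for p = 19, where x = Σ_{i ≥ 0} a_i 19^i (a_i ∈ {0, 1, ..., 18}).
(a_0, …, a_2) = (7, 14, 4)

v_19(9/4) = 0 (numerator and denominator both coprime to 19), so x ∈ ℤ_19^×. Compute digits iteratively via a_i = x_i mod 19, x_{i+1} = (x_i − a_i)/19, with x_0 = x:
  x_0 = 9/4;  a_0 = 7;  x_1 = (x_0 − 7)/19 = -1/4
  x_1 = -1/4;  a_1 = 14;  x_2 = (x_1 − 14)/19 = -3/4
  x_2 = -3/4;  a_2 = 4;  x_3 = (x_2 − 4)/19 = -1/4
Digits: (7, 14, 4).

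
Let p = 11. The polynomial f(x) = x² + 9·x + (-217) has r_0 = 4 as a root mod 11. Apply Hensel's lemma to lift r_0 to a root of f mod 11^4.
r_3 = 576 (mod 14641)

Hensel: r_{i+1} = r_i − f(r_i)·(f′(r_i))^{-1} mod 11^{i+2}, f′(x) = 2x + 9. Iterate:
  r_0 = 4 (mod 11)
  r_1 = 92 (mod 121)
  r_2 = 576 (mod 1331)
  r_3 = 576 (mod 14641)
Final: r = 576 satisfies f(r) ≡ 0 mod 11^4.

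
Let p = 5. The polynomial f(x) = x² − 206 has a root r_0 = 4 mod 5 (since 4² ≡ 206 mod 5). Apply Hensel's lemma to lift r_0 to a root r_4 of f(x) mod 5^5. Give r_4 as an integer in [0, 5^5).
r_4 = 884 (mod 3125)

Hensel's recurrence: r_{i+1} = r_i − f(r_i)·(f′(r_i))^{-1} mod 5^{i+2}, with f′(x) = 2x. Iterate:
  r_0 = 4 (mod 5)
  r_1 = 9 (mod 25)
  r_2 = 9 (mod 125)
  r_3 = 259 (mod 625)
  r_4 = 884 (mod 3125)
Final: r_4 = 884, and one checks f(r_4) ≡ 0 mod 5^5.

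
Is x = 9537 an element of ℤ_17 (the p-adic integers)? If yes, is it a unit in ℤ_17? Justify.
x ∈ ℤ_17 but not a unit; v_17(x) = 2 > 0

ℤ_17 = {x ∈ ℚ_17 : v_17(x) ≥ 0} and ℤ_17^× = {x ∈ ℤ_17 : v_17(x) = 0}. Here v_17(9537) = v_17(num) − v_17(den) = 2; compare against these criteria.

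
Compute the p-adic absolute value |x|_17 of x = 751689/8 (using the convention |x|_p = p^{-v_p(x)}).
|751689/8|_17 = 1/83521

Step 1 — compute v_17(x) by factoring powers of 17 out of the numerator and denominator: v_17(751689/8) = 4. Step 2 — apply |x|_p = p^{-v_p(x)} = 17^{-4} = 1/83521.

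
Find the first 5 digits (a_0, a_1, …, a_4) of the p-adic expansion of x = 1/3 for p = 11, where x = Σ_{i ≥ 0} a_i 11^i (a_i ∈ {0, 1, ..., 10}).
(a_0, …, a_4) = (4, 7, 3, 7, 3)

v_11(1/3) = 0 (numerator and denominator both coprime to 11), so x ∈ ℤ_11^×. Compute digits iteratively via a_i = x_i mod 11, x_{i+1} = (x_i − a_i)/11, with x_0 = x:
  x_0 = 1/3;  a_0 = 4;  x_1 = (x_0 − 4)/11 = -1/3
  x_1 = -1/3;  a_1 = 7;  x_2 = (x_1 − 7)/11 = -2/3
  x_2 = -2/3;  a_2 = 3;  x_3 = (x_2 − 3)/11 = -1/3
  x_3 = -1/3;  a_3 = 7;  x_4 = (x_3 − 7)/11 = -2/3
  x_4 = -2/3;  a_4 = 3;  x_5 = (x_4 − 3)/11 = -1/3
Digits: (4, 7, 3, 7, 3).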